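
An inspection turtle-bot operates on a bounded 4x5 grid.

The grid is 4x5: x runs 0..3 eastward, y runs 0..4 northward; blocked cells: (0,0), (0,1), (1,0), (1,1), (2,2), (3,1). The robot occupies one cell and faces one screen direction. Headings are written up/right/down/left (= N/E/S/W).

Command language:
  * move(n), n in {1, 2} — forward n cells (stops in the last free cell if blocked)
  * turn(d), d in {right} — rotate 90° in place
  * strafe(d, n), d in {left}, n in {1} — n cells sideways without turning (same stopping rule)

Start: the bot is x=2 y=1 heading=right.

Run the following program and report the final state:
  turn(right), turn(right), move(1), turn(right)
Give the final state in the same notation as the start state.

x=2 y=1 heading=up

start: x=2 y=1 heading=right
t=1 turn(right) ⇒ x=2 y=1 heading=down
t=2 turn(right) ⇒ x=2 y=1 heading=left
t=3 move(1) ⇒ x=2 y=1 heading=left
t=4 turn(right) ⇒ x=2 y=1 heading=up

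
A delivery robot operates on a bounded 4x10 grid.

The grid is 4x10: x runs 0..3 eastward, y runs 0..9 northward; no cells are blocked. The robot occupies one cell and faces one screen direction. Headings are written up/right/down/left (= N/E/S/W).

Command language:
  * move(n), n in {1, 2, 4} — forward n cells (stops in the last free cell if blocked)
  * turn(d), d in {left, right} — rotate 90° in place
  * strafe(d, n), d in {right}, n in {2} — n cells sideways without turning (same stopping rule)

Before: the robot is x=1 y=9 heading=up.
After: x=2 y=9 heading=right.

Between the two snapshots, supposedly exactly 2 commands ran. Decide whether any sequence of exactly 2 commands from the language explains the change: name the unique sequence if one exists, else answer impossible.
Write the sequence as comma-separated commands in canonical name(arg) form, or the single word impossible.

turn(right), move(1)

key: position moved to (2,9) AND the heading swung to E — translation plus rotation needed
initial: x=1 y=9 heading=up
step 1 (turn(right)): x=1 y=9 heading=right
step 2 (move(1)): x=2 y=9 heading=right
no other 2-command option fits: unique.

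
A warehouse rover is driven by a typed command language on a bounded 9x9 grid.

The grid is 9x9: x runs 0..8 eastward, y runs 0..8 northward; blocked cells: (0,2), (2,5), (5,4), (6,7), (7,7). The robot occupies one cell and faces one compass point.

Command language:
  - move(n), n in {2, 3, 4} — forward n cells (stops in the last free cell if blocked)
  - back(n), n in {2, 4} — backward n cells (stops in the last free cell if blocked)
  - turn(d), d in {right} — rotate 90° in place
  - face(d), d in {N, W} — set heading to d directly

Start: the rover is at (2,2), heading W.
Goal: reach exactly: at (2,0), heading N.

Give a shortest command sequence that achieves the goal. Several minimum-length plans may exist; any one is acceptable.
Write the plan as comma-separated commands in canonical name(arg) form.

begin: at (2,2), heading W
[1] after turn(right): at (2,2), heading N
[2] after back(2): at (2,0), heading N
minimal: 2 command(s), checked below 2.

turn(right), back(2)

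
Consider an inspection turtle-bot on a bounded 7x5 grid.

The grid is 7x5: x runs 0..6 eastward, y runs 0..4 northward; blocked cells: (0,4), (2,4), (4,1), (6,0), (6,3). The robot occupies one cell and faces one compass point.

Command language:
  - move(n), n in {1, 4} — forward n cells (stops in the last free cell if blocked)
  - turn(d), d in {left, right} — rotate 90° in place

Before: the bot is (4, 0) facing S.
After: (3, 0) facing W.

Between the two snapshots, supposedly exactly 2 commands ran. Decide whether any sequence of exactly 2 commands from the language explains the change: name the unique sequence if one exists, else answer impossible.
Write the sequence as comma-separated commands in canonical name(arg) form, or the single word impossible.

turn(right), move(1)

key: running move(1) before turn(right) would end elsewhere — order is forced
t0: (4, 0) facing S
t=1 turn(right) ⇒ (4, 0) facing W
t=2 move(1) ⇒ (3, 0) facing W
no other 2-command option fits: unique.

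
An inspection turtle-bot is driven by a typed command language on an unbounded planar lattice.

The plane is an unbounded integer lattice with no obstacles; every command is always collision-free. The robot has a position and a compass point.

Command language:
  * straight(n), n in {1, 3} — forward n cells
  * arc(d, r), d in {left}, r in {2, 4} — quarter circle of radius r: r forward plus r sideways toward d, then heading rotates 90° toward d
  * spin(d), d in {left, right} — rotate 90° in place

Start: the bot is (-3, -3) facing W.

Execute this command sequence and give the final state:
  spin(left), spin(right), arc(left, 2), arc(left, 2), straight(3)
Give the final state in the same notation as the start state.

t0: (-3, -3) facing W
1. spin(left) → (-3, -3) facing S
2. spin(right) → (-3, -3) facing W
3. arc(left, 2) → (-5, -5) facing S
4. arc(left, 2) → (-3, -7) facing E
5. straight(3) → (0, -7) facing E

(0, -7) facing E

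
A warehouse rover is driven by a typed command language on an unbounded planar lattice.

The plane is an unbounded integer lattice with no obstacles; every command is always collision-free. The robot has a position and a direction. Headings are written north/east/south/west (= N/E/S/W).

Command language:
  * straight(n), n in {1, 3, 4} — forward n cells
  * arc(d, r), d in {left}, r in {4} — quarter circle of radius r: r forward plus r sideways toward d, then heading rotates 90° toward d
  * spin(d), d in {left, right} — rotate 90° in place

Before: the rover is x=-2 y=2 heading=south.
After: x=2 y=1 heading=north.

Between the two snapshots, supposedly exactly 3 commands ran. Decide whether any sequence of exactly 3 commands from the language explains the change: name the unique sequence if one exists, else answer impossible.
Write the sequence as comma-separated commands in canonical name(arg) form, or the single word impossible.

arc(left, 4), spin(left), straight(3)

key: order matters: swapping arc(left, 4) and straight(3) lands elsewhere
initial: x=-2 y=2 heading=south
t=1 arc(left, 4) ⇒ x=2 y=-2 heading=east
t=2 spin(left) ⇒ x=2 y=-2 heading=north
t=3 straight(3) ⇒ x=2 y=1 heading=north
no rival 3-sequence matches.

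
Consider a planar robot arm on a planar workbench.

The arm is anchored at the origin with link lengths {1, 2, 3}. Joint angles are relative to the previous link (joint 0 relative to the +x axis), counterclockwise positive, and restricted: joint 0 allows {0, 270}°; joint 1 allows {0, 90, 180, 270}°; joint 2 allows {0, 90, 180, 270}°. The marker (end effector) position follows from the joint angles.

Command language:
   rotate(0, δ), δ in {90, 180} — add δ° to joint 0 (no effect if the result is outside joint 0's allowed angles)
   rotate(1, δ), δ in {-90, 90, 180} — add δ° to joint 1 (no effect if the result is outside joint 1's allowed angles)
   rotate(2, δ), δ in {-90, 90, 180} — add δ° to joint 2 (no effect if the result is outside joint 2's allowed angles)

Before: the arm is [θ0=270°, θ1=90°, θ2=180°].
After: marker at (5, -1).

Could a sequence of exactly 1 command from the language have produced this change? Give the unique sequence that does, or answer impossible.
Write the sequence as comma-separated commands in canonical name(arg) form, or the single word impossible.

t0: [θ0=270°, θ1=90°, θ2=180°]
t=1 rotate(2, 180) ⇒ [θ0=270°, θ1=90°, θ2=0°]
all 8 alternatives checked — unique.

rotate(2, 180)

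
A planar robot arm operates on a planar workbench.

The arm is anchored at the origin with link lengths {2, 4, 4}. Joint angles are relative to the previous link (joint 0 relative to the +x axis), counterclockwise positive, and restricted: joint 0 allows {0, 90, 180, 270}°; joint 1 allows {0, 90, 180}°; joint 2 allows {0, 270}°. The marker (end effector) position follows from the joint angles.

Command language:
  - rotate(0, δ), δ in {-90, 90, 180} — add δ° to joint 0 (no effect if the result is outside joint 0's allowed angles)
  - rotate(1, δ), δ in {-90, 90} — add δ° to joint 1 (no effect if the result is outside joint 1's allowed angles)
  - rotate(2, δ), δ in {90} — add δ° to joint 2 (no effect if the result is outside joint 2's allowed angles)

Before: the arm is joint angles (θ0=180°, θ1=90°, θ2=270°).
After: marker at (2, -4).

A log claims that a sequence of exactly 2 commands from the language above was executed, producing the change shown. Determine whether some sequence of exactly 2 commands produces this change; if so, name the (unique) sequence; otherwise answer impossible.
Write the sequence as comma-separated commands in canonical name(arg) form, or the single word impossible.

rotate(1, 90), rotate(1, 90)

start: joint angles (θ0=180°, θ1=90°, θ2=270°)
t=1 rotate(1, 90) ⇒ joint angles (θ0=180°, θ1=180°, θ2=270°)
t=2 rotate(1, 90) ⇒ joint angles (θ0=180°, θ1=180°, θ2=270°)
uniquely the one of 36 2-step routes that fits.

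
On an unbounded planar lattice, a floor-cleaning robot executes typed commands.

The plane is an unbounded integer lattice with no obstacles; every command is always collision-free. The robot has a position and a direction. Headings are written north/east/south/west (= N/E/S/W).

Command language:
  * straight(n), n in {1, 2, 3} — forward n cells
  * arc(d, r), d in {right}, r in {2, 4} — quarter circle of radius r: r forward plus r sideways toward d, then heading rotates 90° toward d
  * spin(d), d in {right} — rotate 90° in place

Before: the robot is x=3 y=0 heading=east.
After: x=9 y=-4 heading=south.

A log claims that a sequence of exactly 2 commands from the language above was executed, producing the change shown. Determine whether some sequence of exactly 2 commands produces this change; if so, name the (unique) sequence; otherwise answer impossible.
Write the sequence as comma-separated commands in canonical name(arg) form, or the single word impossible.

straight(2), arc(right, 4)

key: cell and facing (now S) both changed — the 2 commands mix motion and turning
from: x=3 y=0 heading=east
t=1 straight(2) ⇒ x=5 y=0 heading=east
t=2 arc(right, 4) ⇒ x=9 y=-4 heading=south
no rival 2-sequence matches.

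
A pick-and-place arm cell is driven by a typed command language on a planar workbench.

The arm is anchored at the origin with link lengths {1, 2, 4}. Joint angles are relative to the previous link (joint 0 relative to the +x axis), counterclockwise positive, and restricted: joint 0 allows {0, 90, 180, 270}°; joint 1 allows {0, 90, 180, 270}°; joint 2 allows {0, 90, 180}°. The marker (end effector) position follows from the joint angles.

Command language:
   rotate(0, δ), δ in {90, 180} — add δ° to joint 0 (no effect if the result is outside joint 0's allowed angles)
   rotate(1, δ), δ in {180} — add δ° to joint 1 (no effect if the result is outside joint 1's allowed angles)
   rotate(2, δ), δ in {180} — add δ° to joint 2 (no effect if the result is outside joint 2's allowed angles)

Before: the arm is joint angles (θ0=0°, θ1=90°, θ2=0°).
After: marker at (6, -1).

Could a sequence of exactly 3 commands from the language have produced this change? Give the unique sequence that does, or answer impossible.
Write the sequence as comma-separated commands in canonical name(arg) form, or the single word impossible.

rotate(0, 90), rotate(0, 90), rotate(0, 90)

from: joint angles (θ0=0°, θ1=90°, θ2=0°)
step 1 (rotate(0, 90)): joint angles (θ0=90°, θ1=90°, θ2=0°)
step 2 (rotate(0, 90)): joint angles (θ0=180°, θ1=90°, θ2=0°)
step 3 (rotate(0, 90)): joint angles (θ0=270°, θ1=90°, θ2=0°)
no rival 3-sequence matches.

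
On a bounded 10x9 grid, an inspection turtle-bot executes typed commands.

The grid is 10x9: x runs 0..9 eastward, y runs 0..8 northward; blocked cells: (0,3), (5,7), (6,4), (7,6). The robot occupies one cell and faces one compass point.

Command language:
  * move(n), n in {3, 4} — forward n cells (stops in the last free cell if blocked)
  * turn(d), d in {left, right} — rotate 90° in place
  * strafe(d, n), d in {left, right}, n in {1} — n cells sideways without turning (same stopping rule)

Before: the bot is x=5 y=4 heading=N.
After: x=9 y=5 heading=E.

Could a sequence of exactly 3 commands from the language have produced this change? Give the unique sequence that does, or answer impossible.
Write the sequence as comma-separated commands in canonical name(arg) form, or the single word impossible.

turn(right), strafe(left, 1), move(4)

key: cell and facing (now E) both changed — the 3 commands mix motion and turning
start: x=5 y=4 heading=N
t=1 turn(right) ⇒ x=5 y=4 heading=E
t=2 strafe(left, 1) ⇒ x=5 y=5 heading=E
t=3 move(4) ⇒ x=9 y=5 heading=E
no rival 3-sequence matches.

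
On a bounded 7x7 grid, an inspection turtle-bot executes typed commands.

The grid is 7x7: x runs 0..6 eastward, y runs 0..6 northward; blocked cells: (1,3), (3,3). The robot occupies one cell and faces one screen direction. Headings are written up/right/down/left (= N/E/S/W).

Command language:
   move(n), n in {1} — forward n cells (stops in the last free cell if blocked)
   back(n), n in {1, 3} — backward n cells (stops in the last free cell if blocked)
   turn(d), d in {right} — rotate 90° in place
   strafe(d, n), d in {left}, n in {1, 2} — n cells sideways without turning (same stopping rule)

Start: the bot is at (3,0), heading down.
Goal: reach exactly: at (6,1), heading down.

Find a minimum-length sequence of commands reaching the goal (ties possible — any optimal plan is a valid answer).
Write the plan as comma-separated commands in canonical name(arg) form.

back(1), strafe(left, 2), strafe(left, 2)

t0: at (3,0), heading down
t=1 back(1) ⇒ at (3,1), heading down
t=2 strafe(left, 2) ⇒ at (5,1), heading down
t=3 strafe(left, 2) ⇒ at (6,1), heading down
shorter routes all fall short; 3 is best.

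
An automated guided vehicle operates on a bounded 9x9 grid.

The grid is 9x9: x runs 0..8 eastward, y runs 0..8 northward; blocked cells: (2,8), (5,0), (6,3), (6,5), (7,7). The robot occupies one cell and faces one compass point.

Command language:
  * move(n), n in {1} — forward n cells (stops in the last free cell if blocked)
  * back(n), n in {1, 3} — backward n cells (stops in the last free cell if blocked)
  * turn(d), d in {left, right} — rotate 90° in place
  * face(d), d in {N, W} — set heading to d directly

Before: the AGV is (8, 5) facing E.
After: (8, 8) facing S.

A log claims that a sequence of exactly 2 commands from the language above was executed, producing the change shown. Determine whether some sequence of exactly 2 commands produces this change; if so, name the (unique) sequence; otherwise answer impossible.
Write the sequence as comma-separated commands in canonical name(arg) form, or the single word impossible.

turn(right), back(3)

key: order matters: swapping turn(right) and back(3) lands elsewhere
t0: (8, 5) facing E
1. turn(right) → (8, 5) facing S
2. back(3) → (8, 8) facing S
no rival 2-sequence matches.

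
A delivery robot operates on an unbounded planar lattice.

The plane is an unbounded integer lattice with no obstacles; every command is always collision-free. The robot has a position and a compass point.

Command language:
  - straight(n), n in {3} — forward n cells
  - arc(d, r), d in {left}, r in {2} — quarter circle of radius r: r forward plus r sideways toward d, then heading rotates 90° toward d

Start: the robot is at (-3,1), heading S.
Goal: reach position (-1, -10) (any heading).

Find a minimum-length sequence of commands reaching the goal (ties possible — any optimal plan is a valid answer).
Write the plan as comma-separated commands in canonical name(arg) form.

from: at (-3,1), heading S
[1] after straight(3): at (-3,-2), heading S
[2] after straight(3): at (-3,-5), heading S
[3] after straight(3): at (-3,-8), heading S
[4] after arc(left, 2): at (-1,-10), heading E
nothing shorter than 4 reaches the goal.

straight(3), straight(3), straight(3), arc(left, 2)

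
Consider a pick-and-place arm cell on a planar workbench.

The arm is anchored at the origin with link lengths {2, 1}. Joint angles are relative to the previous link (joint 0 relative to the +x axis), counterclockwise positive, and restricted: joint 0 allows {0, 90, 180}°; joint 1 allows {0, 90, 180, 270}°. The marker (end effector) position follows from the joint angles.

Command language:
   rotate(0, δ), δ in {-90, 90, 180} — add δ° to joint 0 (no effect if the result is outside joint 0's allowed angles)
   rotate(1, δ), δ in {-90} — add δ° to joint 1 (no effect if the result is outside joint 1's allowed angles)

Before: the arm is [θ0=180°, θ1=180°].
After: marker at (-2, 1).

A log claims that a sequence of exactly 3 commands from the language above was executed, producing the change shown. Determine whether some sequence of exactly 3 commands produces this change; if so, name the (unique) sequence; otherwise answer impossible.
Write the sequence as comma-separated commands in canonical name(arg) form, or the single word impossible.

begin: [θ0=180°, θ1=180°]
1. rotate(1, -90) → [θ0=180°, θ1=90°]
2. rotate(1, -90) → [θ0=180°, θ1=0°]
3. rotate(1, -90) → [θ0=180°, θ1=270°]
no other 3-command option fits: unique.

rotate(1, -90), rotate(1, -90), rotate(1, -90)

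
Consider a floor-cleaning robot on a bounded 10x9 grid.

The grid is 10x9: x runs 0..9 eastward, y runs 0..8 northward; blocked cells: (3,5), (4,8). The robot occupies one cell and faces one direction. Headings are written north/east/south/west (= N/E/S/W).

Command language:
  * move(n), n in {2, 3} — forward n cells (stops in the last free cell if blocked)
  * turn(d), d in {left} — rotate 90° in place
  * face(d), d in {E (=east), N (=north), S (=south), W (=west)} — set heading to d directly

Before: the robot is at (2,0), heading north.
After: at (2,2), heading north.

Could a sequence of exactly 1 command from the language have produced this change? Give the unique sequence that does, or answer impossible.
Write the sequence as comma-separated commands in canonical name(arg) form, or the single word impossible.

move(2)

key: heading stays N — the single command does not turn
t0: at (2,0), heading north
step 1 (move(2)): at (2,2), heading north
uniquely the one of 7 1-step routes that fits.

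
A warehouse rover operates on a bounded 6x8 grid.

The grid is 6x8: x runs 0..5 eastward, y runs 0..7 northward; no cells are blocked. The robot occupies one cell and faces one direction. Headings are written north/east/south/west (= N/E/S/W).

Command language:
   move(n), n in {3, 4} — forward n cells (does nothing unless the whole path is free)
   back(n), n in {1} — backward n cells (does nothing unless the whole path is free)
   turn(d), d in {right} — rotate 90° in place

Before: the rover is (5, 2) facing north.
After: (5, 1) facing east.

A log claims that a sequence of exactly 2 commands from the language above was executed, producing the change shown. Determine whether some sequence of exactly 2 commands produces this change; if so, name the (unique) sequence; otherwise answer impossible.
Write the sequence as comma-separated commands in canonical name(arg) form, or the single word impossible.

back(1), turn(right)

key: position moved to (5,1) AND the heading swung to E — translation plus rotation needed
start: (5, 2) facing north
1. back(1) → (5, 1) facing north
2. turn(right) → (5, 1) facing east
no other 2-command option fits: unique.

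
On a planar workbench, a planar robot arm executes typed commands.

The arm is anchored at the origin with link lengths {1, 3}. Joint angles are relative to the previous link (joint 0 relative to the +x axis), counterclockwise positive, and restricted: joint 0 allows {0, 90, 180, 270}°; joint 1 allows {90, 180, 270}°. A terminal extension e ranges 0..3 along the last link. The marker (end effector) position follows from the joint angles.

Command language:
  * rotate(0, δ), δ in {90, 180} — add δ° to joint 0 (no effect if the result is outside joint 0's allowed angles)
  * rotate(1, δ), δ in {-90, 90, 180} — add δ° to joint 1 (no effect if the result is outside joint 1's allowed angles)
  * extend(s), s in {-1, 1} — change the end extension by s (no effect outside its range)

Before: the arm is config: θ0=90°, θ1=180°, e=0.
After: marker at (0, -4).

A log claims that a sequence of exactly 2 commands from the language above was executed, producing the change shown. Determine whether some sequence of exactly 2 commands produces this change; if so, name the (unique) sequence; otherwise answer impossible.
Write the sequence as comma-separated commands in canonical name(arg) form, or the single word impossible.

start: config: θ0=90°, θ1=180°, e=0
1. extend(1) → config: θ0=90°, θ1=180°, e=1
2. extend(1) → config: θ0=90°, θ1=180°, e=2
no other 2-command option fits: unique.

extend(1), extend(1)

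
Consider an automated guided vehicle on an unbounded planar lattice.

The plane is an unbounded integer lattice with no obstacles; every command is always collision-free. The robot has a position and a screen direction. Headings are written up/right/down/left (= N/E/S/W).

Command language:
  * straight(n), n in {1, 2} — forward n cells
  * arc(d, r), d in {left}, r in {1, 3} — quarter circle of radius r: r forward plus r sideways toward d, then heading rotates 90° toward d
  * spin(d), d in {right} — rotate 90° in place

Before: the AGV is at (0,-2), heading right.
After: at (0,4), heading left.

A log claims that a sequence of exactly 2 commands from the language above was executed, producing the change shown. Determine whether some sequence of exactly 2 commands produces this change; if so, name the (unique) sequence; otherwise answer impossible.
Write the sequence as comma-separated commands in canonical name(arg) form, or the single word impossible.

key: cell and facing (now W) both changed — the 2 commands mix motion and turning
initial: at (0,-2), heading right
[1] after arc(left, 3): at (3,1), heading up
[2] after arc(left, 3): at (0,4), heading left
all 25 alternatives checked — unique.

arc(left, 3), arc(left, 3)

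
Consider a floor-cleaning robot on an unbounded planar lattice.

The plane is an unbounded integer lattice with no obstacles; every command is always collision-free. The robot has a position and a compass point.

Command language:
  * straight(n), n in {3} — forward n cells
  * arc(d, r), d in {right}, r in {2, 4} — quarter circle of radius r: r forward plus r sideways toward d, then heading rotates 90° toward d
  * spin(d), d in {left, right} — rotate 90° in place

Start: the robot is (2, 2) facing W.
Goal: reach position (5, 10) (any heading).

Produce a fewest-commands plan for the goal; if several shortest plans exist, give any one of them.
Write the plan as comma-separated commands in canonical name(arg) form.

from: (2, 2) facing W
[1] after arc(right, 4): (-2, 6) facing N
[2] after arc(right, 4): (2, 10) facing E
[3] after straight(3): (5, 10) facing E
nothing shorter than 3 reaches the goal.

arc(right, 4), arc(right, 4), straight(3)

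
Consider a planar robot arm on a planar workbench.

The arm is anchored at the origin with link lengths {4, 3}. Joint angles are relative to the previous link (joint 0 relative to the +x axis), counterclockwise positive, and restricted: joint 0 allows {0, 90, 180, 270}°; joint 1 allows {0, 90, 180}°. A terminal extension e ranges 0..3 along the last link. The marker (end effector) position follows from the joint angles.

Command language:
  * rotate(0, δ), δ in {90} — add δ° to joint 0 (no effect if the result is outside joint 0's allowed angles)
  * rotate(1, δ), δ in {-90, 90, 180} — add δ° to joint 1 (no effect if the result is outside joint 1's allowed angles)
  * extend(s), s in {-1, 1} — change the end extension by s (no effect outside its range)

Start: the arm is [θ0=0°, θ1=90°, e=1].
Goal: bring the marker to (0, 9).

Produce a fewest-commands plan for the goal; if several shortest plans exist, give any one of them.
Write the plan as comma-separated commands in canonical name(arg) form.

rotate(0, 90), extend(1), rotate(1, -90)

begin: [θ0=0°, θ1=90°, e=1]
step 1 (rotate(0, 90)): [θ0=90°, θ1=90°, e=1]
step 2 (extend(1)): [θ0=90°, θ1=90°, e=2]
step 3 (rotate(1, -90)): [θ0=90°, θ1=0°, e=2]
minimal: 3 command(s), checked below 3.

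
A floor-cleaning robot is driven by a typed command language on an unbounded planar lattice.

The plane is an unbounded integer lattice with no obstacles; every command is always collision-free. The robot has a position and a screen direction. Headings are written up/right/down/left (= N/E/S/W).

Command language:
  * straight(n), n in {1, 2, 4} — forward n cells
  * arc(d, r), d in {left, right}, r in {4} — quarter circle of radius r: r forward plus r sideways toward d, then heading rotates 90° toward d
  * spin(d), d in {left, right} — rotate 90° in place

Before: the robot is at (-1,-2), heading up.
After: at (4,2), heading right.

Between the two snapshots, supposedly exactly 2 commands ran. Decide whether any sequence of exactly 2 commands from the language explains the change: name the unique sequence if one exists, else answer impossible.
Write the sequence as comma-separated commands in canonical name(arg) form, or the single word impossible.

arc(right, 4), straight(1)

key: cell and facing (now E) both changed — the 2 commands mix motion and turning
t0: at (-1,-2), heading up
[1] after arc(right, 4): at (3,2), heading right
[2] after straight(1): at (4,2), heading right
no other 2-command option fits: unique.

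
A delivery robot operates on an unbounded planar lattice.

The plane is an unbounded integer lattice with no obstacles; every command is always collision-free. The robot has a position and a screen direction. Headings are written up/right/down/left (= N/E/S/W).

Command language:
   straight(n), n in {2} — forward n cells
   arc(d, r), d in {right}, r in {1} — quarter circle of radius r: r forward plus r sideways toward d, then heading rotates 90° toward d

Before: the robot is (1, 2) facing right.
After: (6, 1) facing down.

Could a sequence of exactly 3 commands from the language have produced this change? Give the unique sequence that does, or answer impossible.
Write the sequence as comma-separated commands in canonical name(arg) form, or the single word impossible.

straight(2), straight(2), arc(right, 1)

key: running arc(right, 1) before straight(2) would end elsewhere — order is forced
from: (1, 2) facing right
1. straight(2) → (3, 2) facing right
2. straight(2) → (5, 2) facing right
3. arc(right, 1) → (6, 1) facing down
no other 3-command option fits: unique.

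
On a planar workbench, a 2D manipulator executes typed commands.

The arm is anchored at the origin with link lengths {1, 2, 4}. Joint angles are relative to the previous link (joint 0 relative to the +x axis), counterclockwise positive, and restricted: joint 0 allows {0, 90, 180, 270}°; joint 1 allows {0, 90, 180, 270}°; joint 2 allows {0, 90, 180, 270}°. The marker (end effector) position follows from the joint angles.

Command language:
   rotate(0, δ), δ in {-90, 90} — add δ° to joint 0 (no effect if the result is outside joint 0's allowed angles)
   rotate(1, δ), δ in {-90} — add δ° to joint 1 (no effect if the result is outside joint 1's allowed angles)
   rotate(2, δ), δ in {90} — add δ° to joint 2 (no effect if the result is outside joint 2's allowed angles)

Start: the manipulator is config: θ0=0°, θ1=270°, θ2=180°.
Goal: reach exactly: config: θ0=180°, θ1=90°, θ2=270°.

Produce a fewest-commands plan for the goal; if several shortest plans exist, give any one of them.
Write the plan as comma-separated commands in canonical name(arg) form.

start: config: θ0=0°, θ1=270°, θ2=180°
1. rotate(0, -90) → config: θ0=270°, θ1=270°, θ2=180°
2. rotate(0, -90) → config: θ0=180°, θ1=270°, θ2=180°
3. rotate(1, -90) → config: θ0=180°, θ1=180°, θ2=180°
4. rotate(1, -90) → config: θ0=180°, θ1=90°, θ2=180°
5. rotate(2, 90) → config: θ0=180°, θ1=90°, θ2=270°
nothing shorter than 5 reaches the goal.

rotate(0, -90), rotate(0, -90), rotate(1, -90), rotate(1, -90), rotate(2, 90)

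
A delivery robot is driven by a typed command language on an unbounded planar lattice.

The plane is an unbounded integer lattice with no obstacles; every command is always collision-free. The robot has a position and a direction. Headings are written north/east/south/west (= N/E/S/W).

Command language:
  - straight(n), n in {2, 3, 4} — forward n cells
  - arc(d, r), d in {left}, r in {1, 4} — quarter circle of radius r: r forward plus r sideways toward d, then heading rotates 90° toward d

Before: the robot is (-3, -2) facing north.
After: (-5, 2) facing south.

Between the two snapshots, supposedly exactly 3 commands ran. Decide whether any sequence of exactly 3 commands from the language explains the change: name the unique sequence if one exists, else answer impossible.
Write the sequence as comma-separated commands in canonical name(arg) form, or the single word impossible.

straight(4), arc(left, 1), arc(left, 1)

key: cell and facing (now S) both changed — the 3 commands mix motion and turning
t0: (-3, -2) facing north
[1] after straight(4): (-3, 2) facing north
[2] after arc(left, 1): (-4, 3) facing west
[3] after arc(left, 1): (-5, 2) facing south
no other 3-command option fits: unique.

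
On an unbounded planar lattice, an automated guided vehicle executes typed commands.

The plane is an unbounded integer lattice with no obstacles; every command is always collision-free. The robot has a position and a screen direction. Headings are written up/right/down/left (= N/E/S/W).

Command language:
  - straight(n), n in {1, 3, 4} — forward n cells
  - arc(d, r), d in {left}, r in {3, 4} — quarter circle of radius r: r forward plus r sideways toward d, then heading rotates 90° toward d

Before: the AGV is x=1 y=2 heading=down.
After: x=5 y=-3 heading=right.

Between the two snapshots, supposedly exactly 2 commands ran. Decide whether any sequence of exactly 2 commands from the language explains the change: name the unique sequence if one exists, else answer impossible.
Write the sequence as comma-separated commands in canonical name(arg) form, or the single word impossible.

straight(1), arc(left, 4)

key: running arc(left, 4) before straight(1) would end elsewhere — order is forced
t0: x=1 y=2 heading=down
step 1 (straight(1)): x=1 y=1 heading=down
step 2 (arc(left, 4)): x=5 y=-3 heading=right
uniquely the one of 25 2-step routes that fits.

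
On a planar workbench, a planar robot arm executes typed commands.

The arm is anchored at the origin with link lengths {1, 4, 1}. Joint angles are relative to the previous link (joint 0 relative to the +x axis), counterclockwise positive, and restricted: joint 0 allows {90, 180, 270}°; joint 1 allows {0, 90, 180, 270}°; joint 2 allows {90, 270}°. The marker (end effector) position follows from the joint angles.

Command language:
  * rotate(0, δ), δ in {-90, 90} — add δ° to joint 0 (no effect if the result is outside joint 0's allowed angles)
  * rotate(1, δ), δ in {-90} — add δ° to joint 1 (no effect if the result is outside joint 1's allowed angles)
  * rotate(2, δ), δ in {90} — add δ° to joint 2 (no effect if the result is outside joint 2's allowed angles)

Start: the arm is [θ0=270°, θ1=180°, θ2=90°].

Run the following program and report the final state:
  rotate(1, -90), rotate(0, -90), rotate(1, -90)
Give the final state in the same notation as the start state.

[θ0=180°, θ1=0°, θ2=90°]

initial: [θ0=270°, θ1=180°, θ2=90°]
step 1 (rotate(1, -90)): [θ0=270°, θ1=90°, θ2=90°]
step 2 (rotate(0, -90)): [θ0=180°, θ1=90°, θ2=90°]
step 3 (rotate(1, -90)): [θ0=180°, θ1=0°, θ2=90°]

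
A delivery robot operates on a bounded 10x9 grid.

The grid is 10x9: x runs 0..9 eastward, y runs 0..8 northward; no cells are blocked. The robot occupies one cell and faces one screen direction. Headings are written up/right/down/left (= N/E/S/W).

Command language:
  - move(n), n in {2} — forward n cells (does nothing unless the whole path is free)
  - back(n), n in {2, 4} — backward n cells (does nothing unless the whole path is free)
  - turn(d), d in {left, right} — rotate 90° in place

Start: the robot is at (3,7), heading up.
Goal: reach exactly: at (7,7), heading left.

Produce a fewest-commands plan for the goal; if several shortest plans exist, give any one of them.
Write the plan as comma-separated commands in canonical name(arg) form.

turn(left), back(4)

t0: at (3,7), heading up
1. turn(left) → at (3,7), heading left
2. back(4) → at (7,7), heading left
nothing shorter than 2 reaches the goal.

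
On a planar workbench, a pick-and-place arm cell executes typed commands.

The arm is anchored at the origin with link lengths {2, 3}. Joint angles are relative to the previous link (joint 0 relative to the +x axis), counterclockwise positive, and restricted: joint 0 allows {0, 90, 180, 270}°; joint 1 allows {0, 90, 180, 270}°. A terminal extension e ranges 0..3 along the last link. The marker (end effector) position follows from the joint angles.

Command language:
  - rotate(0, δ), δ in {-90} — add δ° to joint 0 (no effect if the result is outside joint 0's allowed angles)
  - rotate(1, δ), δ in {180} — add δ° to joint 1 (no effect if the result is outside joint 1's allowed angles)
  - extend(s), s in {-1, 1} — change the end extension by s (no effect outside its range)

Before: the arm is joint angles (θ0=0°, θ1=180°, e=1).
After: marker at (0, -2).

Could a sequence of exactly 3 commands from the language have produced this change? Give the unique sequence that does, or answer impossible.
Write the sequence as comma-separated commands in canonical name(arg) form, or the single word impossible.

start: joint angles (θ0=0°, θ1=180°, e=1)
t=1 rotate(0, -90) ⇒ joint angles (θ0=270°, θ1=180°, e=1)
t=2 rotate(0, -90) ⇒ joint angles (θ0=180°, θ1=180°, e=1)
t=3 rotate(0, -90) ⇒ joint angles (θ0=90°, θ1=180°, e=1)
all 64 alternatives checked — unique.

rotate(0, -90), rotate(0, -90), rotate(0, -90)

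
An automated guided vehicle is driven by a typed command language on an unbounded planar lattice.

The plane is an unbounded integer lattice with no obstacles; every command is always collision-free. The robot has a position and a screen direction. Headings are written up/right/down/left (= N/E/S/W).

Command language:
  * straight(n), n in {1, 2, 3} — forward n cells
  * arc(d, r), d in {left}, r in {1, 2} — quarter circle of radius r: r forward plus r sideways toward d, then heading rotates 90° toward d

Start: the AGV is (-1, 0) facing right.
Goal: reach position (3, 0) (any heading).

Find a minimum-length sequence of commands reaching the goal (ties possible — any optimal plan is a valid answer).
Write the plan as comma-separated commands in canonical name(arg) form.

straight(1), straight(3)

from: (-1, 0) facing right
step 1 (straight(1)): (0, 0) facing right
step 2 (straight(3)): (3, 0) facing right
no 1-step plan works, so 2 is optimal.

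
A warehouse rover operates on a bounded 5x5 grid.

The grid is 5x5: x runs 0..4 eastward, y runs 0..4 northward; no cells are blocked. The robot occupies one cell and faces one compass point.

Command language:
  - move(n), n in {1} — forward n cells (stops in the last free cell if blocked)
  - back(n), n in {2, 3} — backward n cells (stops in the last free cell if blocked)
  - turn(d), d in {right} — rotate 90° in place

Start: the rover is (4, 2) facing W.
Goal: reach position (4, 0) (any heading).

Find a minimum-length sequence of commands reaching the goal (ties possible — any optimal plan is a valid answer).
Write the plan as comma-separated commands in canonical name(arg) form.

initial: (4, 2) facing W
1. turn(right) → (4, 2) facing N
2. back(3) → (4, 0) facing N
shorter routes all fall short; 2 is best.

turn(right), back(3)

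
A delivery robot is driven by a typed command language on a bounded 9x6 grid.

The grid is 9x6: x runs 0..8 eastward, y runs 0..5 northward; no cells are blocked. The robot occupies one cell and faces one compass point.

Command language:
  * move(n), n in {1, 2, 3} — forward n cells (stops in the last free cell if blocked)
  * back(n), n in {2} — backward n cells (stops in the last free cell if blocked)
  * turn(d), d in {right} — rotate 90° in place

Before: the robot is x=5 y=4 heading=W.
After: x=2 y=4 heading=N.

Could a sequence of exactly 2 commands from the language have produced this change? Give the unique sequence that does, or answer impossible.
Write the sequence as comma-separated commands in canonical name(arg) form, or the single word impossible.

move(3), turn(right)

key: order matters: swapping move(3) and turn(right) lands elsewhere
from: x=5 y=4 heading=W
step 1 (move(3)): x=2 y=4 heading=W
step 2 (turn(right)): x=2 y=4 heading=N
no rival 2-sequence matches.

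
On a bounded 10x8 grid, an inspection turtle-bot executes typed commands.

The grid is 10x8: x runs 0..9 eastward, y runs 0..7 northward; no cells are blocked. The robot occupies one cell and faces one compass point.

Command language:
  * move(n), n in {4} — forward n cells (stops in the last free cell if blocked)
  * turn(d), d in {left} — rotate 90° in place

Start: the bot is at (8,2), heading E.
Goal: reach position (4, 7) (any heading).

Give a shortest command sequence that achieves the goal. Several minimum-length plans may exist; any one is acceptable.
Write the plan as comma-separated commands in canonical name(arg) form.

turn(left), move(4), move(4), turn(left), move(4)

from: at (8,2), heading E
1. turn(left) → at (8,2), heading N
2. move(4) → at (8,6), heading N
3. move(4) → at (8,7), heading N
4. turn(left) → at (8,7), heading W
5. move(4) → at (4,7), heading W
minimal: 5 command(s), checked below 5.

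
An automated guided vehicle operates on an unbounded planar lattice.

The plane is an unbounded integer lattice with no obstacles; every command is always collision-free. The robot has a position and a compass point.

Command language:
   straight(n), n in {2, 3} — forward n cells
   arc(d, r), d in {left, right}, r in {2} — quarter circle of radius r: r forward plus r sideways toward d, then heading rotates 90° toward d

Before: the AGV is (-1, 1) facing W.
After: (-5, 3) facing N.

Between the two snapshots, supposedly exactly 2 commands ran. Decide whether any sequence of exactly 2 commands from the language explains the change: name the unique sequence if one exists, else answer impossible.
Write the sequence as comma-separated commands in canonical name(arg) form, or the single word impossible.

straight(2), arc(right, 2)

key: position moved to (-5,3) AND the heading swung to N — translation plus rotation needed
start: (-1, 1) facing W
t=1 straight(2) ⇒ (-3, 1) facing W
t=2 arc(right, 2) ⇒ (-5, 3) facing N
uniquely the one of 16 2-step routes that fits.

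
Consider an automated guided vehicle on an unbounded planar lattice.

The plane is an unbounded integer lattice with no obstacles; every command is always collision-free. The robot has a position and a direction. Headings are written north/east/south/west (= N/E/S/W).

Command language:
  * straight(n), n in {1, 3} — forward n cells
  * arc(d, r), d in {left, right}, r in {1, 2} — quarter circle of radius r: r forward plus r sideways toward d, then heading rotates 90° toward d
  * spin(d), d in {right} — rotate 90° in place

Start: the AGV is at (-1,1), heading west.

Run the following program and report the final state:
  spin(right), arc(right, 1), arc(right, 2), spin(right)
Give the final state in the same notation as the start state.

at (2,0), heading west

initial: at (-1,1), heading west
step 1 (spin(right)): at (-1,1), heading north
step 2 (arc(right, 1)): at (0,2), heading east
step 3 (arc(right, 2)): at (2,0), heading south
step 4 (spin(right)): at (2,0), heading west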